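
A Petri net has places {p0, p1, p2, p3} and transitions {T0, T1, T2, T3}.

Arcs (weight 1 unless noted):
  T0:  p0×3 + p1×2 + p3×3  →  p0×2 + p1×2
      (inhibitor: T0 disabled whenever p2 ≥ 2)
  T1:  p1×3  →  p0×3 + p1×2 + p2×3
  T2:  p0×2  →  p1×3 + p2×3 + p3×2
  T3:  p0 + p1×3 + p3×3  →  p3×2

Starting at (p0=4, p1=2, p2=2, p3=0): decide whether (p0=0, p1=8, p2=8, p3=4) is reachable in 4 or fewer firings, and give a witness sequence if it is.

YES — reachable via ⟨T2, T2⟩ (2 firings)

step 1: fire T2:  (p0=4, p1=2, p2=2, p3=0) → (p0=2, p1=5, p2=5, p3=2)
step 2: fire T2:  (p0=2, p1=5, p2=5, p3=2) → (p0=0, p1=8, p2=8, p3=4)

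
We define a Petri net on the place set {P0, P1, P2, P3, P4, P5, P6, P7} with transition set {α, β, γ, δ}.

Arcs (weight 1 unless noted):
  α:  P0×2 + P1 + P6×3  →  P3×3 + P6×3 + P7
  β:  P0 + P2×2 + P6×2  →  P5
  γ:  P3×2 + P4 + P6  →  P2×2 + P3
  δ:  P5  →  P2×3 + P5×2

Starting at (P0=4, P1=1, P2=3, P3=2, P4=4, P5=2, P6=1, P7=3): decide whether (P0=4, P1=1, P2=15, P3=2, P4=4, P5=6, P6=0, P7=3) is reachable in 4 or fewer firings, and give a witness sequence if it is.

NO — not reachable within 4 firings

depth 0: 1 marking
depth 1: 3 markings reached so far
depth 2: 5 markings reached so far
depth 3: 7 markings reached so far
depth 4: 9 markings reached so far
target is not among the 9 markings reachable within 4 steps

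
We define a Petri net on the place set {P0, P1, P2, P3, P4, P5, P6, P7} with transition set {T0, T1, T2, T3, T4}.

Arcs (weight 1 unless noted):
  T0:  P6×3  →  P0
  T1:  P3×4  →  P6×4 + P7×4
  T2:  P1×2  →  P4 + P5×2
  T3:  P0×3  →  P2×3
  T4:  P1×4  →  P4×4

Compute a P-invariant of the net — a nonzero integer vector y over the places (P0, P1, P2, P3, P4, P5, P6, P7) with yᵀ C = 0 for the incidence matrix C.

Incidence matrix C (rows=places, cols=transitions):
       T0   T1   T2   T3   T4
   P0   1    0    0   -3    0
   P1   0    0   -2    0   -4
   P2   0    0    0    3    0
   P3   0   -4    0    0    0
   P4   0    0    1    0    4
   P5   0    0    2    0    0
   P6  -3    4    0    0    0
   P7   0    4    0    0    0

Candidate y = [0, 2, 0, 0, 2, 1, 0, 0]; check y·C column-wise:
  col T0: 0·1 + 2·0 + 2·0 + 1·0 + 0·-3 = 0
  col T1: 2·0 + 0·-4 + 2·0 + 1·0 + 0·4 + 0·4 = 0
  col T2: 2·-2 + 2·1 + 1·2 = 0
  col T3: 0·-3 + 2·0 + 0·3 + 2·0 + 1·0 = 0
  col T4: 2·-4 + 2·4 + 1·0 = 0

y = (P0:0, P1:2, P2:0, P3:0, P4:2, P5:1, P6:0, P7:0)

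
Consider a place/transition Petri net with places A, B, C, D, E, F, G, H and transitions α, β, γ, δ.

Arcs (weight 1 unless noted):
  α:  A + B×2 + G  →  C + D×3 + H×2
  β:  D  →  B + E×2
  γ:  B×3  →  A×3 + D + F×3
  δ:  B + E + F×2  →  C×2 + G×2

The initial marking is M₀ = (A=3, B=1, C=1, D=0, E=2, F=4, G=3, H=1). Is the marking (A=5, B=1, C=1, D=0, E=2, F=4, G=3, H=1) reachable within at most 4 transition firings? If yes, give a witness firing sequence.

NO — not reachable within 4 firings

depth 0: 1 marking
depth 1: 2 markings reached so far
depth 2: 2 markings reached so far
(frontier empty at depth 2; search complete)
target is not among the 2 markings reachable within 4 steps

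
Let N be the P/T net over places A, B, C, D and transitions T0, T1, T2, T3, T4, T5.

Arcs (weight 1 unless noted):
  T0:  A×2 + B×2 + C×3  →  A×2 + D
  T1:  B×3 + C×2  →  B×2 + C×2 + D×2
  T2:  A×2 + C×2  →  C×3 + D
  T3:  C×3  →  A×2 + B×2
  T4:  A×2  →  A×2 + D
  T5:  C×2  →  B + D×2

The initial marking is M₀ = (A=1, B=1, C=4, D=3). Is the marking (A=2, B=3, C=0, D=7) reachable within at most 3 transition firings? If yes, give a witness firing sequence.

NO — not reachable within 3 firings

depth 0: 1 marking
depth 1: 3 markings reached so far
depth 2: 5 markings reached so far
depth 3: 6 markings reached so far
target is not among the 6 markings reachable within 3 steps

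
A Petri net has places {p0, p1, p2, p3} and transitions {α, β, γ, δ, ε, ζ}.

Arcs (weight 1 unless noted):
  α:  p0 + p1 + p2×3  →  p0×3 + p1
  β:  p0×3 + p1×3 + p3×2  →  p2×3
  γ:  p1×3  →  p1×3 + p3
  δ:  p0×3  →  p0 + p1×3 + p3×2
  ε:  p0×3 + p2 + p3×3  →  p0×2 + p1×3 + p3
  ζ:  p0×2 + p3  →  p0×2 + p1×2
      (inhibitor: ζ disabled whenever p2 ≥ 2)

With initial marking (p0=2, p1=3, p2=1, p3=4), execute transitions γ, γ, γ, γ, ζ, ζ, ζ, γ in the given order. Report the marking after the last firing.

step 1: fire γ:  (p0=2, p1=3, p2=1, p3=4) → (p0=2, p1=3, p2=1, p3=5)
step 2: fire γ:  (p0=2, p1=3, p2=1, p3=5) → (p0=2, p1=3, p2=1, p3=6)
step 3: fire γ:  (p0=2, p1=3, p2=1, p3=6) → (p0=2, p1=3, p2=1, p3=7)
step 4: fire γ:  (p0=2, p1=3, p2=1, p3=7) → (p0=2, p1=3, p2=1, p3=8)
step 5: fire ζ:  (p0=2, p1=3, p2=1, p3=8) → (p0=2, p1=5, p2=1, p3=7)
step 6: fire ζ:  (p0=2, p1=5, p2=1, p3=7) → (p0=2, p1=7, p2=1, p3=6)
step 7: fire ζ:  (p0=2, p1=7, p2=1, p3=6) → (p0=2, p1=9, p2=1, p3=5)
step 8: fire γ:  (p0=2, p1=9, p2=1, p3=5) → (p0=2, p1=9, p2=1, p3=6)

(p0=2, p1=9, p2=1, p3=6)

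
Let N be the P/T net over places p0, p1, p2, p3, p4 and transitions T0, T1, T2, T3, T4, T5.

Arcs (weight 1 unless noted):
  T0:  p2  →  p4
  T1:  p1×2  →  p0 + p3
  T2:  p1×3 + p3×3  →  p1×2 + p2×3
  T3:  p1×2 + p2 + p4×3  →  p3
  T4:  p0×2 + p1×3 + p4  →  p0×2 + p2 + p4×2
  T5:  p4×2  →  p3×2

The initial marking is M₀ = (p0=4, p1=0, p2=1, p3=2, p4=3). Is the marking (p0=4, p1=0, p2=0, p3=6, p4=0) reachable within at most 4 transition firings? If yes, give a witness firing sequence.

YES — reachable via ⟨T0, T5, T5⟩ (3 firings)

step 1: fire T0:  (p0=4, p1=0, p2=1, p3=2, p4=3) → (p0=4, p1=0, p2=0, p3=2, p4=4)
step 2: fire T5:  (p0=4, p1=0, p2=0, p3=2, p4=4) → (p0=4, p1=0, p2=0, p3=4, p4=2)
step 3: fire T5:  (p0=4, p1=0, p2=0, p3=4, p4=2) → (p0=4, p1=0, p2=0, p3=6, p4=0)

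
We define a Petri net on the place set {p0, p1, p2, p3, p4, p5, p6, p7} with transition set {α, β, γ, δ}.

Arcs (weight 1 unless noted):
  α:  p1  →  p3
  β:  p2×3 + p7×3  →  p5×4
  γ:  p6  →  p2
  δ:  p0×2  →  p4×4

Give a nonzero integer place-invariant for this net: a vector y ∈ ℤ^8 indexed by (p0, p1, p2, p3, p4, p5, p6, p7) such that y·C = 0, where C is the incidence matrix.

y = (p0:0, p1:1, p2:0, p3:1, p4:0, p5:0, p6:0, p7:0)

Incidence matrix C (rows=places, cols=transitions):
        α    β    γ    δ
   p0   0    0    0   -2
   p1  -1    0    0    0
   p2   0   -3    1    0
   p3   1    0    0    0
   p4   0    0    0    4
   p5   0    4    0    0
   p6   0    0   -1    0
   p7   0   -3    0    0

Candidate y = [0, 1, 0, 1, 0, 0, 0, 0]; check y·C column-wise:
  col α: 1·-1 + 1·1 = 0
  col β: 1·0 + 0·-3 + 1·0 + 0·4 + 0·-3 = 0
  col γ: 1·0 + 0·1 + 1·0 + 0·-1 = 0
  col δ: 0·-2 + 1·0 + 1·0 + 0·4 = 0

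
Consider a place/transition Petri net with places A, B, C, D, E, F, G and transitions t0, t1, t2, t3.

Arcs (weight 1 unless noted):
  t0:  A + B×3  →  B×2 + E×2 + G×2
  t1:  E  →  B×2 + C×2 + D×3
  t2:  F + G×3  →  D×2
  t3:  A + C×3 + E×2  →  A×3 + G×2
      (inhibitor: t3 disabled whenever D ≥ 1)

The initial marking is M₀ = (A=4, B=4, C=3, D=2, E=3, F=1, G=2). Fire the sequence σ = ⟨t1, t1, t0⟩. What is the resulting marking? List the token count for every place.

(A=3, B=7, C=7, D=8, E=3, F=1, G=4)

step 1: fire t1:  (A=4, B=4, C=3, D=2, E=3, F=1, G=2) → (A=4, B=6, C=5, D=5, E=2, F=1, G=2)
step 2: fire t1:  (A=4, B=6, C=5, D=5, E=2, F=1, G=2) → (A=4, B=8, C=7, D=8, E=1, F=1, G=2)
step 3: fire t0:  (A=4, B=8, C=7, D=8, E=1, F=1, G=2) → (A=3, B=7, C=7, D=8, E=3, F=1, G=4)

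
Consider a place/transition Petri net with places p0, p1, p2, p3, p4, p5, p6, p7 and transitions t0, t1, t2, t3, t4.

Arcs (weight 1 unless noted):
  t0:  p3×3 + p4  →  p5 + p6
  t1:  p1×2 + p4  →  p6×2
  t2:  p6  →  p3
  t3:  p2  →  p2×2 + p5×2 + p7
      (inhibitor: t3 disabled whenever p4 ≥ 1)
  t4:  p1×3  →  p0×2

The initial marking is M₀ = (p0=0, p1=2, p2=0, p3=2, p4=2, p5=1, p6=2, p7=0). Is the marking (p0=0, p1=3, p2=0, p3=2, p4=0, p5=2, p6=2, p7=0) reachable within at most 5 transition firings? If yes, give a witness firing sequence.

depth 0: 1 marking
depth 1: 3 markings reached so far
depth 2: 6 markings reached so far
depth 3: 9 markings reached so far
depth 4: 12 markings reached so far
depth 5: 14 markings reached so far
target is not among the 14 markings reachable within 5 steps

NO — not reachable within 5 firings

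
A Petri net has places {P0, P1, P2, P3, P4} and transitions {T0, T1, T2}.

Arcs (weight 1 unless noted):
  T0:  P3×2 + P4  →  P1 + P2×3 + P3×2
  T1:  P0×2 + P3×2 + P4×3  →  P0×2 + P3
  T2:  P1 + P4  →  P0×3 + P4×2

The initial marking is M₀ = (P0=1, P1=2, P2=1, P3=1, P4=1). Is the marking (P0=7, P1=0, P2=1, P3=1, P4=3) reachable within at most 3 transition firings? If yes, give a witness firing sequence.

YES — reachable via ⟨T2, T2⟩ (2 firings)

step 1: fire T2:  (P0=1, P1=2, P2=1, P3=1, P4=1) → (P0=4, P1=1, P2=1, P3=1, P4=2)
step 2: fire T2:  (P0=4, P1=1, P2=1, P3=1, P4=2) → (P0=7, P1=0, P2=1, P3=1, P4=3)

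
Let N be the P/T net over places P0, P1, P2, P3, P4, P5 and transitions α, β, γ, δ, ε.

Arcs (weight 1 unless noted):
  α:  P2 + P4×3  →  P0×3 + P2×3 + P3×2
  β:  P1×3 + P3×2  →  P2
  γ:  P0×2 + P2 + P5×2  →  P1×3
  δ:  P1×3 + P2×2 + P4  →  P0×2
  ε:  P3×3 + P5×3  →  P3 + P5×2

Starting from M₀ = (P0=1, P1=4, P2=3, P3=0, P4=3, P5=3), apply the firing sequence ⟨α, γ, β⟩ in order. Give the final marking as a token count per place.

(P0=2, P1=4, P2=5, P3=0, P4=0, P5=1)

step 1: fire α:  (P0=1, P1=4, P2=3, P3=0, P4=3, P5=3) → (P0=4, P1=4, P2=5, P3=2, P4=0, P5=3)
step 2: fire γ:  (P0=4, P1=4, P2=5, P3=2, P4=0, P5=3) → (P0=2, P1=7, P2=4, P3=2, P4=0, P5=1)
step 3: fire β:  (P0=2, P1=7, P2=4, P3=2, P4=0, P5=1) → (P0=2, P1=4, P2=5, P3=0, P4=0, P5=1)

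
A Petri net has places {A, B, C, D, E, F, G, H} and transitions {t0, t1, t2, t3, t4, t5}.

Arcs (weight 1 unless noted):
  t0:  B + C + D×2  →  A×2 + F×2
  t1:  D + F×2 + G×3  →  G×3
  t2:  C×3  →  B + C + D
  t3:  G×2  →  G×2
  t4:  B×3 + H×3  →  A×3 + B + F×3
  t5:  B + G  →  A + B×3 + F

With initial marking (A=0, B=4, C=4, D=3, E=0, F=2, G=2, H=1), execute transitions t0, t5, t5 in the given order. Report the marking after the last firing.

step 1: fire t0:  (A=0, B=4, C=4, D=3, E=0, F=2, G=2, H=1) → (A=2, B=3, C=3, D=1, E=0, F=4, G=2, H=1)
step 2: fire t5:  (A=2, B=3, C=3, D=1, E=0, F=4, G=2, H=1) → (A=3, B=5, C=3, D=1, E=0, F=5, G=1, H=1)
step 3: fire t5:  (A=3, B=5, C=3, D=1, E=0, F=5, G=1, H=1) → (A=4, B=7, C=3, D=1, E=0, F=6, G=0, H=1)

(A=4, B=7, C=3, D=1, E=0, F=6, G=0, H=1)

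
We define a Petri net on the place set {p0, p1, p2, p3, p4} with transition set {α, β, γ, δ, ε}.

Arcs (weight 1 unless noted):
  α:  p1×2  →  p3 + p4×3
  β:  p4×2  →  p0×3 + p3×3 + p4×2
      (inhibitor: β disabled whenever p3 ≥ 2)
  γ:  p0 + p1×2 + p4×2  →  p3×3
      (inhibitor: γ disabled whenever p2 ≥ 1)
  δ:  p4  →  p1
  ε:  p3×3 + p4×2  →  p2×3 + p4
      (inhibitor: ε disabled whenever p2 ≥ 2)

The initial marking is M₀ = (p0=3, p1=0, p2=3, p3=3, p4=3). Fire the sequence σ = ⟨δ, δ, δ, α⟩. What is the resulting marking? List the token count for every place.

step 1: fire δ:  (p0=3, p1=0, p2=3, p3=3, p4=3) → (p0=3, p1=1, p2=3, p3=3, p4=2)
step 2: fire δ:  (p0=3, p1=1, p2=3, p3=3, p4=2) → (p0=3, p1=2, p2=3, p3=3, p4=1)
step 3: fire δ:  (p0=3, p1=2, p2=3, p3=3, p4=1) → (p0=3, p1=3, p2=3, p3=3, p4=0)
step 4: fire α:  (p0=3, p1=3, p2=3, p3=3, p4=0) → (p0=3, p1=1, p2=3, p3=4, p4=3)

(p0=3, p1=1, p2=3, p3=4, p4=3)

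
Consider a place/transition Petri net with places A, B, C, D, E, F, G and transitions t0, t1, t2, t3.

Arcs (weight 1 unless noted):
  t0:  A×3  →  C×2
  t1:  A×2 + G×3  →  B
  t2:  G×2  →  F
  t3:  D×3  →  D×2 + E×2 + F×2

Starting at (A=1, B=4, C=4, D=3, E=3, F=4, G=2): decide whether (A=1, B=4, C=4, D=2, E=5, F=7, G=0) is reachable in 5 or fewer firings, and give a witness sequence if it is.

step 1: fire t2:  (A=1, B=4, C=4, D=3, E=3, F=4, G=2) → (A=1, B=4, C=4, D=3, E=3, F=5, G=0)
step 2: fire t3:  (A=1, B=4, C=4, D=3, E=3, F=5, G=0) → (A=1, B=4, C=4, D=2, E=5, F=7, G=0)

YES — reachable via ⟨t2, t3⟩ (2 firings)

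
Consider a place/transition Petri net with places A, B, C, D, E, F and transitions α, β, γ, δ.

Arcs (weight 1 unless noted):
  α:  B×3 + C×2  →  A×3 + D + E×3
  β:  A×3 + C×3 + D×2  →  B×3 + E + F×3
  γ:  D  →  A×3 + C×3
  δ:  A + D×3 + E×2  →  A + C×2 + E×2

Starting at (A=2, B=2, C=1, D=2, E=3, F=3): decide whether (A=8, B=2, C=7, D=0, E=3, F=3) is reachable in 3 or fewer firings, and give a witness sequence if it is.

step 1: fire γ:  (A=2, B=2, C=1, D=2, E=3, F=3) → (A=5, B=2, C=4, D=1, E=3, F=3)
step 2: fire γ:  (A=5, B=2, C=4, D=1, E=3, F=3) → (A=8, B=2, C=7, D=0, E=3, F=3)

YES — reachable via ⟨γ, γ⟩ (2 firings)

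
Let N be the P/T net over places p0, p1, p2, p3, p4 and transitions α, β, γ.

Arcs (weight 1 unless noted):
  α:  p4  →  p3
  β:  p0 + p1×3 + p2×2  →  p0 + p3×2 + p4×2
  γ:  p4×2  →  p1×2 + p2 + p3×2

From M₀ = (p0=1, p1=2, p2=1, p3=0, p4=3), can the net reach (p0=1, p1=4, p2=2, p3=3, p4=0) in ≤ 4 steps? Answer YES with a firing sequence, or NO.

step 1: fire α:  (p0=1, p1=2, p2=1, p3=0, p4=3) → (p0=1, p1=2, p2=1, p3=1, p4=2)
step 2: fire γ:  (p0=1, p1=2, p2=1, p3=1, p4=2) → (p0=1, p1=4, p2=2, p3=3, p4=0)

YES — reachable via ⟨α, γ⟩ (2 firings)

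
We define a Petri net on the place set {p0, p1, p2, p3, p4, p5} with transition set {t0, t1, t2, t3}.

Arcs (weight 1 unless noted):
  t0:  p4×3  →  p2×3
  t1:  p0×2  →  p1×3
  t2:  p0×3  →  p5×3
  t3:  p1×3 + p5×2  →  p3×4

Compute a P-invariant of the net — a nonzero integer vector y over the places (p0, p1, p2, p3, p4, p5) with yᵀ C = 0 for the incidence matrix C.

y = (p0:0, p1:0, p2:1, p3:0, p4:1, p5:0)

Incidence matrix C (rows=places, cols=transitions):
       t0   t1   t2   t3
   p0   0   -2   -3    0
   p1   0    3    0   -3
   p2   3    0    0    0
   p3   0    0    0    4
   p4  -3    0    0    0
   p5   0    0    3   -2

Candidate y = [0, 0, 1, 0, 1, 0]; check y·C column-wise:
  col t0: 1·3 + 1·-3 = 0
  col t1: 0·-2 + 0·3 + 1·0 + 1·0 = 0
  col t2: 0·-3 + 1·0 + 1·0 + 0·3 = 0
  col t3: 0·-3 + 1·0 + 0·4 + 1·0 + 0·-2 = 0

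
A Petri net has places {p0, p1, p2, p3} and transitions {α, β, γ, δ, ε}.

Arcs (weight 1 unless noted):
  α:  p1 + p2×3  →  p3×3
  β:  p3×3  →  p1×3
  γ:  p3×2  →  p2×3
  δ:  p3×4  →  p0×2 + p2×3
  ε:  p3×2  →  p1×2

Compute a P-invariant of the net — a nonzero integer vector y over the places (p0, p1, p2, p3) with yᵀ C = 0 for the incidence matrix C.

Incidence matrix C (rows=places, cols=transitions):
        α    β    γ    δ    ε
   p0   0    0    0    2    0
   p1  -1    3    0    0    2
   p2  -3    0    3    3    0
   p3   3   -3   -2   -4   -2

Candidate y = [3, 3, 2, 3]; check y·C column-wise:
  col α: 3·0 + 3·-1 + 2·-3 + 3·3 = 0
  col β: 3·0 + 3·3 + 2·0 + 3·-3 = 0
  col γ: 3·0 + 3·0 + 2·3 + 3·-2 = 0
  col δ: 3·2 + 3·0 + 2·3 + 3·-4 = 0
  col ε: 3·0 + 3·2 + 2·0 + 3·-2 = 0

y = (p0:3, p1:3, p2:2, p3:3)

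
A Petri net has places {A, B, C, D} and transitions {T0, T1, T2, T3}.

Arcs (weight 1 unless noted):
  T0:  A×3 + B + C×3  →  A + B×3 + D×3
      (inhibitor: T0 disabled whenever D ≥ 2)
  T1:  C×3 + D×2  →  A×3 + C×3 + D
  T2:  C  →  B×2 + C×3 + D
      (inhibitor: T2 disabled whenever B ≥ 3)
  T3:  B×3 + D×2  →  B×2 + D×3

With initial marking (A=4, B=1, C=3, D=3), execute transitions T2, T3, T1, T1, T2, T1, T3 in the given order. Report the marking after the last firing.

step 1: fire T2:  (A=4, B=1, C=3, D=3) → (A=4, B=3, C=5, D=4)
step 2: fire T3:  (A=4, B=3, C=5, D=4) → (A=4, B=2, C=5, D=5)
step 3: fire T1:  (A=4, B=2, C=5, D=5) → (A=7, B=2, C=5, D=4)
step 4: fire T1:  (A=7, B=2, C=5, D=4) → (A=10, B=2, C=5, D=3)
step 5: fire T2:  (A=10, B=2, C=5, D=3) → (A=10, B=4, C=7, D=4)
step 6: fire T1:  (A=10, B=4, C=7, D=4) → (A=13, B=4, C=7, D=3)
step 7: fire T3:  (A=13, B=4, C=7, D=3) → (A=13, B=3, C=7, D=4)

(A=13, B=3, C=7, D=4)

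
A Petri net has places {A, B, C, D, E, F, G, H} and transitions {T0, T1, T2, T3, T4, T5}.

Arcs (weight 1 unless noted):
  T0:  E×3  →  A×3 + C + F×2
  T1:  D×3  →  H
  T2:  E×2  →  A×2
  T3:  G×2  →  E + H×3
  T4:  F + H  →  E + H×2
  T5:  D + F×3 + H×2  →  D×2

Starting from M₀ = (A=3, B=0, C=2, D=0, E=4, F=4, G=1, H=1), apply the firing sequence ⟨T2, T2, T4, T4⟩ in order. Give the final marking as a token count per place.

step 1: fire T2:  (A=3, B=0, C=2, D=0, E=4, F=4, G=1, H=1) → (A=5, B=0, C=2, D=0, E=2, F=4, G=1, H=1)
step 2: fire T2:  (A=5, B=0, C=2, D=0, E=2, F=4, G=1, H=1) → (A=7, B=0, C=2, D=0, E=0, F=4, G=1, H=1)
step 3: fire T4:  (A=7, B=0, C=2, D=0, E=0, F=4, G=1, H=1) → (A=7, B=0, C=2, D=0, E=1, F=3, G=1, H=2)
step 4: fire T4:  (A=7, B=0, C=2, D=0, E=1, F=3, G=1, H=2) → (A=7, B=0, C=2, D=0, E=2, F=2, G=1, H=3)

(A=7, B=0, C=2, D=0, E=2, F=2, G=1, H=3)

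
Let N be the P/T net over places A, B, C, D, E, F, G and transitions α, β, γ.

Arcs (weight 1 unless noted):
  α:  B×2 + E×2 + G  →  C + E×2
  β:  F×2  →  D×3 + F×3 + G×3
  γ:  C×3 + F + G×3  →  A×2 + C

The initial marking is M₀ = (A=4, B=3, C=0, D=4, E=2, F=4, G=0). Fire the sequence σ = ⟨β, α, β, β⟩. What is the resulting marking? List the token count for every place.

(A=4, B=1, C=1, D=13, E=2, F=7, G=8)

step 1: fire β:  (A=4, B=3, C=0, D=4, E=2, F=4, G=0) → (A=4, B=3, C=0, D=7, E=2, F=5, G=3)
step 2: fire α:  (A=4, B=3, C=0, D=7, E=2, F=5, G=3) → (A=4, B=1, C=1, D=7, E=2, F=5, G=2)
step 3: fire β:  (A=4, B=1, C=1, D=7, E=2, F=5, G=2) → (A=4, B=1, C=1, D=10, E=2, F=6, G=5)
step 4: fire β:  (A=4, B=1, C=1, D=10, E=2, F=6, G=5) → (A=4, B=1, C=1, D=13, E=2, F=7, G=8)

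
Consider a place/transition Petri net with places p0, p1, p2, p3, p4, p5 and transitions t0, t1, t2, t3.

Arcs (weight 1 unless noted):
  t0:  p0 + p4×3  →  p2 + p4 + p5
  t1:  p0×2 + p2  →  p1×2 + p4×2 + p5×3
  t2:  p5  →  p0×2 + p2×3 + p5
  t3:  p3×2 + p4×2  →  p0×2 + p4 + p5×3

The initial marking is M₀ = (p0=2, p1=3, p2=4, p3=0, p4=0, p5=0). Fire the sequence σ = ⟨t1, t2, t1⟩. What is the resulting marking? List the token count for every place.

(p0=0, p1=7, p2=5, p3=0, p4=4, p5=6)

step 1: fire t1:  (p0=2, p1=3, p2=4, p3=0, p4=0, p5=0) → (p0=0, p1=5, p2=3, p3=0, p4=2, p5=3)
step 2: fire t2:  (p0=0, p1=5, p2=3, p3=0, p4=2, p5=3) → (p0=2, p1=5, p2=6, p3=0, p4=2, p5=3)
step 3: fire t1:  (p0=2, p1=5, p2=6, p3=0, p4=2, p5=3) → (p0=0, p1=7, p2=5, p3=0, p4=4, p5=6)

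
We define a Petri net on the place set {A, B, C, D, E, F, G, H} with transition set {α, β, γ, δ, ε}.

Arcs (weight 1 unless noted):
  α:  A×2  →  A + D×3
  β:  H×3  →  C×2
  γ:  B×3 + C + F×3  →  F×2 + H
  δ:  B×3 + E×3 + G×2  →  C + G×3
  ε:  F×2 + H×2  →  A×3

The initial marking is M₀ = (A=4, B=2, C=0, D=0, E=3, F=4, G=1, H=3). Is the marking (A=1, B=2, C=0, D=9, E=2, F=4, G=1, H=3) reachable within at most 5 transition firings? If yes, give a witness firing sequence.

depth 0: 1 marking
depth 1: 4 markings reached so far
depth 2: 7 markings reached so far
depth 3: 10 markings reached so far
depth 4: 12 markings reached so far
depth 5: 13 markings reached so far
target is not among the 13 markings reachable within 5 steps

NO — not reachable within 5 firings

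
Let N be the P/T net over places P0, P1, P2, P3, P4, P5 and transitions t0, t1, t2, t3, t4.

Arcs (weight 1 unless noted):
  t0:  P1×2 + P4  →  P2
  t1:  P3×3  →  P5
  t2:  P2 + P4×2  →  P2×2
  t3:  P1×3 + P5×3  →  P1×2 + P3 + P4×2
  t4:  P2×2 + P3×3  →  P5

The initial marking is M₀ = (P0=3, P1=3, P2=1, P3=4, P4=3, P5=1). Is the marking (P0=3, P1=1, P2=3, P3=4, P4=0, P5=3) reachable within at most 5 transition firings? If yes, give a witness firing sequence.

depth 0: 1 marking
depth 1: 4 markings reached so far
depth 2: 9 markings reached so far
depth 3: 11 markings reached so far
depth 4: 11 markings reached so far
(frontier empty at depth 4; search complete)
target is not among the 11 markings reachable within 5 steps

NO — not reachable within 5 firings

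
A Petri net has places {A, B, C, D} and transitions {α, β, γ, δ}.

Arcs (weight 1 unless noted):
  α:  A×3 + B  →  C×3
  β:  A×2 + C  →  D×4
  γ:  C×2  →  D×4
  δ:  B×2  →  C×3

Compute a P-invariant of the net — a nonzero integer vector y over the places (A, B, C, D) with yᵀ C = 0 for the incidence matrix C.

Incidence matrix C (rows=places, cols=transitions):
        α    β    γ    δ
    A  -3   -2    0    0
    B  -1    0    0   -2
    C   3   -1   -2    3
    D   0    4    4    0

Candidate y = [1, 3, 2, 1]; check y·C column-wise:
  col α: 1·-3 + 3·-1 + 2·3 + 1·0 = 0
  col β: 1·-2 + 3·0 + 2·-1 + 1·4 = 0
  col γ: 1·0 + 3·0 + 2·-2 + 1·4 = 0
  col δ: 1·0 + 3·-2 + 2·3 + 1·0 = 0

y = (A:1, B:3, C:2, D:1)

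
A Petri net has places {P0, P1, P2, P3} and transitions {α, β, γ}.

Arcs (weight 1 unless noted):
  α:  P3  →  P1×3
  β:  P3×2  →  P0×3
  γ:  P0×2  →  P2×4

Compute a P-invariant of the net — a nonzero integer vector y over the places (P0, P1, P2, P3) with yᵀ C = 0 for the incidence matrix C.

Incidence matrix C (rows=places, cols=transitions):
        α    β    γ
   P0   0    3   -2
   P1   3    0    0
   P2   0    0    4
   P3  -1   -2    0

Candidate y = [2, 1, 1, 3]; check y·C column-wise:
  col α: 2·0 + 1·3 + 1·0 + 3·-1 = 0
  col β: 2·3 + 1·0 + 1·0 + 3·-2 = 0
  col γ: 2·-2 + 1·0 + 1·4 + 3·0 = 0

y = (P0:2, P1:1, P2:1, P3:3)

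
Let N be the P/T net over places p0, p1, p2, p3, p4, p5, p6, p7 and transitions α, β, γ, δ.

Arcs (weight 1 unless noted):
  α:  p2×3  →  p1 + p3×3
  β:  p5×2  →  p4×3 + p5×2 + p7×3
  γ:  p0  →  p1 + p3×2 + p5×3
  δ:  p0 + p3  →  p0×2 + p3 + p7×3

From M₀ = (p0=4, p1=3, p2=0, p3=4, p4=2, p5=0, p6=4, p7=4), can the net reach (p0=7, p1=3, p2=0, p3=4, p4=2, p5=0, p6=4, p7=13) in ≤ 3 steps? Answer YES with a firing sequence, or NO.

YES — reachable via ⟨δ, δ, δ⟩ (3 firings)

step 1: fire δ:  (p0=4, p1=3, p2=0, p3=4, p4=2, p5=0, p6=4, p7=4) → (p0=5, p1=3, p2=0, p3=4, p4=2, p5=0, p6=4, p7=7)
step 2: fire δ:  (p0=5, p1=3, p2=0, p3=4, p4=2, p5=0, p6=4, p7=7) → (p0=6, p1=3, p2=0, p3=4, p4=2, p5=0, p6=4, p7=10)
step 3: fire δ:  (p0=6, p1=3, p2=0, p3=4, p4=2, p5=0, p6=4, p7=10) → (p0=7, p1=3, p2=0, p3=4, p4=2, p5=0, p6=4, p7=13)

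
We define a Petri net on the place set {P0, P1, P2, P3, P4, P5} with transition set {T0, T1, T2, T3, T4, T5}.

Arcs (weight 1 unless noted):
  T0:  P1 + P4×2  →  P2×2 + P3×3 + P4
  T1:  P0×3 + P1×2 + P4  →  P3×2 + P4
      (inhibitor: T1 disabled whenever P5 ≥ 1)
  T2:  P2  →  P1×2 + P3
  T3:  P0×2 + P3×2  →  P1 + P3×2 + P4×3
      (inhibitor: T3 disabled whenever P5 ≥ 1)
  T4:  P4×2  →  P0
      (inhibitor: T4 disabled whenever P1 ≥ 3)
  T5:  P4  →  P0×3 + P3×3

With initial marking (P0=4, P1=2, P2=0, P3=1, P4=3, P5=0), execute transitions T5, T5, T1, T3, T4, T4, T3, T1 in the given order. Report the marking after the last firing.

(P0=2, P1=0, P2=0, P3=11, P4=3, P5=0)

step 1: fire T5:  (P0=4, P1=2, P2=0, P3=1, P4=3, P5=0) → (P0=7, P1=2, P2=0, P3=4, P4=2, P5=0)
step 2: fire T5:  (P0=7, P1=2, P2=0, P3=4, P4=2, P5=0) → (P0=10, P1=2, P2=0, P3=7, P4=1, P5=0)
step 3: fire T1:  (P0=10, P1=2, P2=0, P3=7, P4=1, P5=0) → (P0=7, P1=0, P2=0, P3=9, P4=1, P5=0)
step 4: fire T3:  (P0=7, P1=0, P2=0, P3=9, P4=1, P5=0) → (P0=5, P1=1, P2=0, P3=9, P4=4, P5=0)
step 5: fire T4:  (P0=5, P1=1, P2=0, P3=9, P4=4, P5=0) → (P0=6, P1=1, P2=0, P3=9, P4=2, P5=0)
step 6: fire T4:  (P0=6, P1=1, P2=0, P3=9, P4=2, P5=0) → (P0=7, P1=1, P2=0, P3=9, P4=0, P5=0)
step 7: fire T3:  (P0=7, P1=1, P2=0, P3=9, P4=0, P5=0) → (P0=5, P1=2, P2=0, P3=9, P4=3, P5=0)
step 8: fire T1:  (P0=5, P1=2, P2=0, P3=9, P4=3, P5=0) → (P0=2, P1=0, P2=0, P3=11, P4=3, P5=0)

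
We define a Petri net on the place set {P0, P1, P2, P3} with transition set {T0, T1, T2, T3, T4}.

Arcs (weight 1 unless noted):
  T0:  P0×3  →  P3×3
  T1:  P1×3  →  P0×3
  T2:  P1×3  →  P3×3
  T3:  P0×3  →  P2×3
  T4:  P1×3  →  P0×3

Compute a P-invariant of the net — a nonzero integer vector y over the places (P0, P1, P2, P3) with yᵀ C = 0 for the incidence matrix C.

Incidence matrix C (rows=places, cols=transitions):
       T0   T1   T2   T3   T4
   P0  -3    3    0   -3    3
   P1   0   -3   -3    0   -3
   P2   0    0    0    3    0
   P3   3    0    3    0    0

Candidate y = [1, 1, 1, 1]; check y·C column-wise:
  col T0: 1·-3 + 1·0 + 1·0 + 1·3 = 0
  col T1: 1·3 + 1·-3 + 1·0 + 1·0 = 0
  col T2: 1·0 + 1·-3 + 1·0 + 1·3 = 0
  col T3: 1·-3 + 1·0 + 1·3 + 1·0 = 0
  col T4: 1·3 + 1·-3 + 1·0 + 1·0 = 0

y = (P0:1, P1:1, P2:1, P3:1)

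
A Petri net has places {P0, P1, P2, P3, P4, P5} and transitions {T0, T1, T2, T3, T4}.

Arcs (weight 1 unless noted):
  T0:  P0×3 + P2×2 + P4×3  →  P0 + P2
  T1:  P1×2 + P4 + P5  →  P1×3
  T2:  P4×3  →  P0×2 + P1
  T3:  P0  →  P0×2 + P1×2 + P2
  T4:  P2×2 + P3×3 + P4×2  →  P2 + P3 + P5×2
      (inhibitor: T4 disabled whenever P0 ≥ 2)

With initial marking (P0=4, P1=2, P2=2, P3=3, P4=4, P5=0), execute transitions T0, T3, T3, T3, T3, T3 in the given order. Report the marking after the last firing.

(P0=7, P1=12, P2=6, P3=3, P4=1, P5=0)

step 1: fire T0:  (P0=4, P1=2, P2=2, P3=3, P4=4, P5=0) → (P0=2, P1=2, P2=1, P3=3, P4=1, P5=0)
step 2: fire T3:  (P0=2, P1=2, P2=1, P3=3, P4=1, P5=0) → (P0=3, P1=4, P2=2, P3=3, P4=1, P5=0)
step 3: fire T3:  (P0=3, P1=4, P2=2, P3=3, P4=1, P5=0) → (P0=4, P1=6, P2=3, P3=3, P4=1, P5=0)
step 4: fire T3:  (P0=4, P1=6, P2=3, P3=3, P4=1, P5=0) → (P0=5, P1=8, P2=4, P3=3, P4=1, P5=0)
step 5: fire T3:  (P0=5, P1=8, P2=4, P3=3, P4=1, P5=0) → (P0=6, P1=10, P2=5, P3=3, P4=1, P5=0)
step 6: fire T3:  (P0=6, P1=10, P2=5, P3=3, P4=1, P5=0) → (P0=7, P1=12, P2=6, P3=3, P4=1, P5=0)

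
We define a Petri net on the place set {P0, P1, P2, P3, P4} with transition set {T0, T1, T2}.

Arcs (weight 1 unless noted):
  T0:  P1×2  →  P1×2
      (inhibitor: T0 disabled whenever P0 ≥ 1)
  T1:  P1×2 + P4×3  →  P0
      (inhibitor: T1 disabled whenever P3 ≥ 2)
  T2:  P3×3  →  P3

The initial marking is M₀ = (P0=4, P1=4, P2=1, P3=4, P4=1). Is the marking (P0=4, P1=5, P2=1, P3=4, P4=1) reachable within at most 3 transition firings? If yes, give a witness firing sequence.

depth 0: 1 marking
depth 1: 2 markings reached so far
depth 2: 2 markings reached so far
(frontier empty at depth 2; search complete)
target is not among the 2 markings reachable within 3 steps

NO — not reachable within 3 firings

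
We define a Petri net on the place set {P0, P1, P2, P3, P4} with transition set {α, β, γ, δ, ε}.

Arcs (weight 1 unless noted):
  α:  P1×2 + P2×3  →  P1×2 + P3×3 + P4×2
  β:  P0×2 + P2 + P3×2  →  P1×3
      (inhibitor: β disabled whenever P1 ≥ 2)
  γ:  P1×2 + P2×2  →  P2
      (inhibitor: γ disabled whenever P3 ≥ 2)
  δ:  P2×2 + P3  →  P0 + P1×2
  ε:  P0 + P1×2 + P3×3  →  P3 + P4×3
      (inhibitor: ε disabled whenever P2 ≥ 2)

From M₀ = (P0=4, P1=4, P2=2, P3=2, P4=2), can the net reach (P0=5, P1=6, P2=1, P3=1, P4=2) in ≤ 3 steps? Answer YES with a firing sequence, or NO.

depth 0: 1 marking
depth 1: 2 markings reached so far
depth 2: 2 markings reached so far
(frontier empty at depth 2; search complete)
target is not among the 2 markings reachable within 3 steps

NO — not reachable within 3 firings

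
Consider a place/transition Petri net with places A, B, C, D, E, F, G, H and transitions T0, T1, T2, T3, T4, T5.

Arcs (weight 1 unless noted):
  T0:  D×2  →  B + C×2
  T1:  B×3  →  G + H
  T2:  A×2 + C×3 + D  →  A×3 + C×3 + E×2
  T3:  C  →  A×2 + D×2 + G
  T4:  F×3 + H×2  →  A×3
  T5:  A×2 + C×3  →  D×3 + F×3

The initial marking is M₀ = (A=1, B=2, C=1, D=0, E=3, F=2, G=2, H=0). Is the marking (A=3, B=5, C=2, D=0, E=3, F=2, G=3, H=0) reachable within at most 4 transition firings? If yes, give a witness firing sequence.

NO — not reachable within 4 firings

depth 0: 1 marking
depth 1: 2 markings reached so far
depth 2: 3 markings reached so far
depth 3: 5 markings reached so far
depth 4: 8 markings reached so far
target is not among the 8 markings reachable within 4 steps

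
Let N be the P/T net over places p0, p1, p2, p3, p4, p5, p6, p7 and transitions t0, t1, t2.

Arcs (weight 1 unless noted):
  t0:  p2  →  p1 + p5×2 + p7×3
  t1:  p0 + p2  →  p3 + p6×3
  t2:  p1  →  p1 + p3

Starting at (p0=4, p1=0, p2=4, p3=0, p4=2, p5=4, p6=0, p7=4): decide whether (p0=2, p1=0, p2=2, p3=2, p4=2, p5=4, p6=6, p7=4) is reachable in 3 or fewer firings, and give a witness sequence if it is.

step 1: fire t1:  (p0=4, p1=0, p2=4, p3=0, p4=2, p5=4, p6=0, p7=4) → (p0=3, p1=0, p2=3, p3=1, p4=2, p5=4, p6=3, p7=4)
step 2: fire t1:  (p0=3, p1=0, p2=3, p3=1, p4=2, p5=4, p6=3, p7=4) → (p0=2, p1=0, p2=2, p3=2, p4=2, p5=4, p6=6, p7=4)

YES — reachable via ⟨t1, t1⟩ (2 firings)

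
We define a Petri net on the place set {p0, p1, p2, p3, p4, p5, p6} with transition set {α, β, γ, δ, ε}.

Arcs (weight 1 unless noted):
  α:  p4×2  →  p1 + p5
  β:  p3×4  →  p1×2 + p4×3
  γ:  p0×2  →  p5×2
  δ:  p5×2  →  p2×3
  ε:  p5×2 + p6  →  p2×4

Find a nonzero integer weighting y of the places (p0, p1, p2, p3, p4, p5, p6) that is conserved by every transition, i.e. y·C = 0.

y = (p0:0, p1:8, p2:0, p3:7, p4:4, p5:0, p6:0)

Incidence matrix C (rows=places, cols=transitions):
        α    β    γ    δ    ε
   p0   0    0   -2    0    0
   p1   1    2    0    0    0
   p2   0    0    0    3    4
   p3   0   -4    0    0    0
   p4  -2    3    0    0    0
   p5   1    0    2   -2   -2
   p6   0    0    0    0   -1

Candidate y = [0, 8, 0, 7, 4, 0, 0]; check y·C column-wise:
  col α: 8·1 + 7·0 + 4·-2 + 0·1 = 0
  col β: 8·2 + 7·-4 + 4·3 = 0
  col γ: 0·-2 + 8·0 + 7·0 + 4·0 + 0·2 = 0
  col δ: 8·0 + 0·3 + 7·0 + 4·0 + 0·-2 = 0
  col ε: 8·0 + 0·4 + 7·0 + 4·0 + 0·-2 + 0·-1 = 0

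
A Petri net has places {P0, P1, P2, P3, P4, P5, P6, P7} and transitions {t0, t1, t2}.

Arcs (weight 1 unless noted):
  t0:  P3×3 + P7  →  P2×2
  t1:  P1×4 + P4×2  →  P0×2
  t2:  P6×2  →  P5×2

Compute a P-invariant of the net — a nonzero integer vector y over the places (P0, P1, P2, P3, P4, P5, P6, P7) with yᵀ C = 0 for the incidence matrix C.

y = (P0:2, P1:1, P2:0, P3:0, P4:0, P5:0, P6:0, P7:0)

Incidence matrix C (rows=places, cols=transitions):
       t0   t1   t2
   P0   0    2    0
   P1   0   -4    0
   P2   2    0    0
   P3  -3    0    0
   P4   0   -2    0
   P5   0    0    2
   P6   0    0   -2
   P7  -1    0    0

Candidate y = [2, 1, 0, 0, 0, 0, 0, 0]; check y·C column-wise:
  col t0: 2·0 + 1·0 + 0·2 + 0·-3 + 0·-1 = 0
  col t1: 2·2 + 1·-4 + 0·-2 = 0
  col t2: 2·0 + 1·0 + 0·2 + 0·-2 = 0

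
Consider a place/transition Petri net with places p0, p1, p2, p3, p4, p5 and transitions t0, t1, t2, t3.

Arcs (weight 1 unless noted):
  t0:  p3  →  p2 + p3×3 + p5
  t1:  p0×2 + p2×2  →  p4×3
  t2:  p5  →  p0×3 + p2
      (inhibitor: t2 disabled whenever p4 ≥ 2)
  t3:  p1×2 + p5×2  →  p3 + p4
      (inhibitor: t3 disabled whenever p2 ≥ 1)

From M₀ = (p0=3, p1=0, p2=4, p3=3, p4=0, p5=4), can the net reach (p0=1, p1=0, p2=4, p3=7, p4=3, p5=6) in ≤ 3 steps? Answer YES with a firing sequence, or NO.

YES — reachable via ⟨t0, t0, t1⟩ (3 firings)

step 1: fire t0:  (p0=3, p1=0, p2=4, p3=3, p4=0, p5=4) → (p0=3, p1=0, p2=5, p3=5, p4=0, p5=5)
step 2: fire t0:  (p0=3, p1=0, p2=5, p3=5, p4=0, p5=5) → (p0=3, p1=0, p2=6, p3=7, p4=0, p5=6)
step 3: fire t1:  (p0=3, p1=0, p2=6, p3=7, p4=0, p5=6) → (p0=1, p1=0, p2=4, p3=7, p4=3, p5=6)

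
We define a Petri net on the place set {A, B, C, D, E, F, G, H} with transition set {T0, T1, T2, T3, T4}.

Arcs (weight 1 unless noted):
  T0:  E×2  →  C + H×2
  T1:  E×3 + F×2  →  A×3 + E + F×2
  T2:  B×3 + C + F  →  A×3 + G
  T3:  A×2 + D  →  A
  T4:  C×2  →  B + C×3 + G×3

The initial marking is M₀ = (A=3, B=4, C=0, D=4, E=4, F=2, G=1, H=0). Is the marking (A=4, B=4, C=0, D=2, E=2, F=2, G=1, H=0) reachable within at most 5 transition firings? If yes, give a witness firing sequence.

step 1: fire T1:  (A=3, B=4, C=0, D=4, E=4, F=2, G=1, H=0) → (A=6, B=4, C=0, D=4, E=2, F=2, G=1, H=0)
step 2: fire T3:  (A=6, B=4, C=0, D=4, E=2, F=2, G=1, H=0) → (A=5, B=4, C=0, D=3, E=2, F=2, G=1, H=0)
step 3: fire T3:  (A=5, B=4, C=0, D=3, E=2, F=2, G=1, H=0) → (A=4, B=4, C=0, D=2, E=2, F=2, G=1, H=0)

YES — reachable via ⟨T1, T3, T3⟩ (3 firings)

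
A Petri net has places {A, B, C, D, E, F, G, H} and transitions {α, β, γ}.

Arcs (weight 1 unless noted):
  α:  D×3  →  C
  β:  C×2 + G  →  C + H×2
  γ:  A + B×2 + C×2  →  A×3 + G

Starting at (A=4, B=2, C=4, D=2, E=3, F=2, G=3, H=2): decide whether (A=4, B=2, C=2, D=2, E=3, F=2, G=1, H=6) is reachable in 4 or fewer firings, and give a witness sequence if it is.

YES — reachable via ⟨β, β⟩ (2 firings)

step 1: fire β:  (A=4, B=2, C=4, D=2, E=3, F=2, G=3, H=2) → (A=4, B=2, C=3, D=2, E=3, F=2, G=2, H=4)
step 2: fire β:  (A=4, B=2, C=3, D=2, E=3, F=2, G=2, H=4) → (A=4, B=2, C=2, D=2, E=3, F=2, G=1, H=6)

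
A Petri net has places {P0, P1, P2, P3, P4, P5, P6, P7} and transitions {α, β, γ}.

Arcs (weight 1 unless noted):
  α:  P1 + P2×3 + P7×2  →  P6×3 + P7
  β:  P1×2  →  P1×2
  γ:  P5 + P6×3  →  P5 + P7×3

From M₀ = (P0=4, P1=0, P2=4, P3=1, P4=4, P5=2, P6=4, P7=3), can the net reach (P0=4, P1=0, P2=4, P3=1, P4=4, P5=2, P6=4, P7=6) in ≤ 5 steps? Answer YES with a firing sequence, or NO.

depth 0: 1 marking
depth 1: 2 markings reached so far
depth 2: 2 markings reached so far
(frontier empty at depth 2; search complete)
target is not among the 2 markings reachable within 5 steps

NO — not reachable within 5 firings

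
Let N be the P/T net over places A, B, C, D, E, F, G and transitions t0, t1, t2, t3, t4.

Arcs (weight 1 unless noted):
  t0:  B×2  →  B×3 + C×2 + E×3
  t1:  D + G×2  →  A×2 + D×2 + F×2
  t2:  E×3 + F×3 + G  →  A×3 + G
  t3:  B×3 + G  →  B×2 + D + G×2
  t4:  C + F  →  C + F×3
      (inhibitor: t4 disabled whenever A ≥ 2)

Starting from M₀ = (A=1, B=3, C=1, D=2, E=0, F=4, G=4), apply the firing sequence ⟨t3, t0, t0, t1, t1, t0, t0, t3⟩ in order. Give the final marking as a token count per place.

step 1: fire t3:  (A=1, B=3, C=1, D=2, E=0, F=4, G=4) → (A=1, B=2, C=1, D=3, E=0, F=4, G=5)
step 2: fire t0:  (A=1, B=2, C=1, D=3, E=0, F=4, G=5) → (A=1, B=3, C=3, D=3, E=3, F=4, G=5)
step 3: fire t0:  (A=1, B=3, C=3, D=3, E=3, F=4, G=5) → (A=1, B=4, C=5, D=3, E=6, F=4, G=5)
step 4: fire t1:  (A=1, B=4, C=5, D=3, E=6, F=4, G=5) → (A=3, B=4, C=5, D=4, E=6, F=6, G=3)
step 5: fire t1:  (A=3, B=4, C=5, D=4, E=6, F=6, G=3) → (A=5, B=4, C=5, D=5, E=6, F=8, G=1)
step 6: fire t0:  (A=5, B=4, C=5, D=5, E=6, F=8, G=1) → (A=5, B=5, C=7, D=5, E=9, F=8, G=1)
step 7: fire t0:  (A=5, B=5, C=7, D=5, E=9, F=8, G=1) → (A=5, B=6, C=9, D=5, E=12, F=8, G=1)
step 8: fire t3:  (A=5, B=6, C=9, D=5, E=12, F=8, G=1) → (A=5, B=5, C=9, D=6, E=12, F=8, G=2)

(A=5, B=5, C=9, D=6, E=12, F=8, G=2)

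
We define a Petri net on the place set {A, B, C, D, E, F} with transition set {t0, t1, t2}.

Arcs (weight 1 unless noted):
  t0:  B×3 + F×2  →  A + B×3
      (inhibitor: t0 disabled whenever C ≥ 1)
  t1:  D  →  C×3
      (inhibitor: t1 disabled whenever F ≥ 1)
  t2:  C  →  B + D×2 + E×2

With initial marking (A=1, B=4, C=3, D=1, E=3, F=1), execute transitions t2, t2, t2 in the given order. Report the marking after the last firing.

(A=1, B=7, C=0, D=7, E=9, F=1)

step 1: fire t2:  (A=1, B=4, C=3, D=1, E=3, F=1) → (A=1, B=5, C=2, D=3, E=5, F=1)
step 2: fire t2:  (A=1, B=5, C=2, D=3, E=5, F=1) → (A=1, B=6, C=1, D=5, E=7, F=1)
step 3: fire t2:  (A=1, B=6, C=1, D=5, E=7, F=1) → (A=1, B=7, C=0, D=7, E=9, F=1)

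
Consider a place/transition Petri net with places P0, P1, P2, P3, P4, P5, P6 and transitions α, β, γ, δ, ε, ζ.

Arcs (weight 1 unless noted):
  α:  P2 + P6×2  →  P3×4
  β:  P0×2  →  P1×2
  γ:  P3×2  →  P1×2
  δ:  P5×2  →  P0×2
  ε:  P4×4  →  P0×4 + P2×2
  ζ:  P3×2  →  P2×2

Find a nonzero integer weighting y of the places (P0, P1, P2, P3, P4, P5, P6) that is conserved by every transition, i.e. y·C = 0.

Incidence matrix C (rows=places, cols=transitions):
        α    β    γ    δ    ε    ζ
   P0   0   -2    0    2    4    0
   P1   0    2    2    0    0    0
   P2  -1    0    0    0    2    2
   P3   4    0   -2    0    0   -2
   P4   0    0    0    0   -4    0
   P5   0    0    0   -2    0    0
   P6  -2    0    0    0    0    0

Candidate y = [2, 2, 2, 2, 3, 2, 3]; check y·C column-wise:
  col α: 2·0 + 2·0 + 2·-1 + 2·4 + 3·0 + 2·0 + 3·-2 = 0
  col β: 2·-2 + 2·2 + 2·0 + 2·0 + 3·0 + 2·0 + 3·0 = 0
  col γ: 2·0 + 2·2 + 2·0 + 2·-2 + 3·0 + 2·0 + 3·0 = 0
  col δ: 2·2 + 2·0 + 2·0 + 2·0 + 3·0 + 2·-2 + 3·0 = 0
  col ε: 2·4 + 2·0 + 2·2 + 2·0 + 3·-4 + 2·0 + 3·0 = 0
  col ζ: 2·0 + 2·0 + 2·2 + 2·-2 + 3·0 + 2·0 + 3·0 = 0

y = (P0:2, P1:2, P2:2, P3:2, P4:3, P5:2, P6:3)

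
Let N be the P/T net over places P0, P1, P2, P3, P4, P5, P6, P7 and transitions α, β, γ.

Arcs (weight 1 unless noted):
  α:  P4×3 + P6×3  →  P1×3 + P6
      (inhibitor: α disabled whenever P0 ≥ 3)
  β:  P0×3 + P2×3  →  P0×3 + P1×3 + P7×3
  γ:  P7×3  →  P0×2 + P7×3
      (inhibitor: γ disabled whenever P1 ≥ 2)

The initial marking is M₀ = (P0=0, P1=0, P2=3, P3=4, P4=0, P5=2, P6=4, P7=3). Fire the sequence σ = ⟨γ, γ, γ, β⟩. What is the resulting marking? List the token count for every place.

step 1: fire γ:  (P0=0, P1=0, P2=3, P3=4, P4=0, P5=2, P6=4, P7=3) → (P0=2, P1=0, P2=3, P3=4, P4=0, P5=2, P6=4, P7=3)
step 2: fire γ:  (P0=2, P1=0, P2=3, P3=4, P4=0, P5=2, P6=4, P7=3) → (P0=4, P1=0, P2=3, P3=4, P4=0, P5=2, P6=4, P7=3)
step 3: fire γ:  (P0=4, P1=0, P2=3, P3=4, P4=0, P5=2, P6=4, P7=3) → (P0=6, P1=0, P2=3, P3=4, P4=0, P5=2, P6=4, P7=3)
step 4: fire β:  (P0=6, P1=0, P2=3, P3=4, P4=0, P5=2, P6=4, P7=3) → (P0=6, P1=3, P2=0, P3=4, P4=0, P5=2, P6=4, P7=6)

(P0=6, P1=3, P2=0, P3=4, P4=0, P5=2, P6=4, P7=6)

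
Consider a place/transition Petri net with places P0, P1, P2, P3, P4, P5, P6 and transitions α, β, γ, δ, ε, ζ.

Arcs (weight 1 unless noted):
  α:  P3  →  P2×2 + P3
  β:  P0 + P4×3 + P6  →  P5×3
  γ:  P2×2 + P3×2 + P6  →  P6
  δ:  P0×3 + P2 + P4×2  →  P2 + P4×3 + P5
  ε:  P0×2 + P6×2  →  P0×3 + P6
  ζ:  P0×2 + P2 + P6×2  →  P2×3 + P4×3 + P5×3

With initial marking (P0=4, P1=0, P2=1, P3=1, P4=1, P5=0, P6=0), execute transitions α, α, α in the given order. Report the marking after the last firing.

step 1: fire α:  (P0=4, P1=0, P2=1, P3=1, P4=1, P5=0, P6=0) → (P0=4, P1=0, P2=3, P3=1, P4=1, P5=0, P6=0)
step 2: fire α:  (P0=4, P1=0, P2=3, P3=1, P4=1, P5=0, P6=0) → (P0=4, P1=0, P2=5, P3=1, P4=1, P5=0, P6=0)
step 3: fire α:  (P0=4, P1=0, P2=5, P3=1, P4=1, P5=0, P6=0) → (P0=4, P1=0, P2=7, P3=1, P4=1, P5=0, P6=0)

(P0=4, P1=0, P2=7, P3=1, P4=1, P5=0, P6=0)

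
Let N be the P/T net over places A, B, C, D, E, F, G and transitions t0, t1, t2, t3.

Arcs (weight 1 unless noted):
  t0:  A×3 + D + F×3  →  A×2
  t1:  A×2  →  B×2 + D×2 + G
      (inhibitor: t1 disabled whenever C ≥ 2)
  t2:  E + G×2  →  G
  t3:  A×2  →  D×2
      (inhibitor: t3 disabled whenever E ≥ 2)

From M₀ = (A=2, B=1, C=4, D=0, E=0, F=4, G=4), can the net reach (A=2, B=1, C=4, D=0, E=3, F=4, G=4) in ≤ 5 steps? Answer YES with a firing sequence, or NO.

NO — not reachable within 5 firings

depth 0: 1 marking
depth 1: 2 markings reached so far
depth 2: 2 markings reached so far
(frontier empty at depth 2; search complete)
target is not among the 2 markings reachable within 5 steps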